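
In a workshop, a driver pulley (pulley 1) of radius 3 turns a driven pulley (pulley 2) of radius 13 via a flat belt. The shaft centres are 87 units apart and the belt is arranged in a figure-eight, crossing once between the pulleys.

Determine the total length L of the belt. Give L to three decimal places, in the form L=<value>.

L=227.216

crossed belt: β = asin((r1+r2)/C) = asin(16/87) = 10.5975°
wrap1 = wrap2 = π + 2β = 201.1950°
tangent length = C·cosβ = 85.5161
L = (r1+r2)·wrap + 2·C·cosβ = 16·3.5115 + 2·85.5161 = 227.2164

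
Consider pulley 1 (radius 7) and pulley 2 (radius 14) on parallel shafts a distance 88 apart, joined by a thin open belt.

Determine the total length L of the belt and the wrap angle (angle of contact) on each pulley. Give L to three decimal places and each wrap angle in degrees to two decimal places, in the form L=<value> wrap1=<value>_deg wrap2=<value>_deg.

L=242.531 wrap1=170.88_deg wrap2=189.12_deg

open belt: β = asin((r2−r1)/C) = asin(7/88) = 4.5624°
wrap1 = π − 2β = 170.8751°
wrap2 = π + 2β = 189.1249°
tangent length = C·cosβ = 87.7211
L = r1·wrap1 + r2·wrap2 + 2·C·cosβ = 7·2.9823 + 14·3.3009 + 2·87.7211 = 242.5306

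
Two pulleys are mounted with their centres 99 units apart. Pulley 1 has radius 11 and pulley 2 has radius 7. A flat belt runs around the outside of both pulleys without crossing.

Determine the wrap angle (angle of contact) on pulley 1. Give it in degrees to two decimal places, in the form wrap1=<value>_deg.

wrap1=184.63_deg

open belt: β = asin((r2−r1)/C) = asin(-4/99) = -2.3156°
wrap1 = π − 2β = 184.6312°
wrap2 = π + 2β = 175.3688°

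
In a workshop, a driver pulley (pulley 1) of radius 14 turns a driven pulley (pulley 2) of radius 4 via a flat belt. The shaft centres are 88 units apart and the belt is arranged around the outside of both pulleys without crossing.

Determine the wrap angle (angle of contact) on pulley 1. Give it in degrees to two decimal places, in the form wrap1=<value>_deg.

wrap1=193.05_deg

open belt: β = asin((r2−r1)/C) = asin(-10/88) = -6.5250°
wrap1 = π − 2β = 193.0500°
wrap2 = π + 2β = 166.9500°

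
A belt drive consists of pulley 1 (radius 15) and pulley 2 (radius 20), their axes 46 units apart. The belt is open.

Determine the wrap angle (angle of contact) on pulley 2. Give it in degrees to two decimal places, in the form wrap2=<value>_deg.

open belt: β = asin((r2−r1)/C) = asin(5/46) = 6.2401°
wrap1 = π − 2β = 167.5197°
wrap2 = π + 2β = 192.4803°

wrap2=192.48_deg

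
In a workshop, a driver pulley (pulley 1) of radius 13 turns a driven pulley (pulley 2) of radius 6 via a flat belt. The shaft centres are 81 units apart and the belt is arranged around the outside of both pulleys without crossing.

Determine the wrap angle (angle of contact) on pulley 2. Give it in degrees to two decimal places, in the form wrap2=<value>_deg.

open belt: β = asin((r2−r1)/C) = asin(-7/81) = -4.9577°
wrap1 = π − 2β = 189.9153°
wrap2 = π + 2β = 170.0847°

wrap2=170.08_deg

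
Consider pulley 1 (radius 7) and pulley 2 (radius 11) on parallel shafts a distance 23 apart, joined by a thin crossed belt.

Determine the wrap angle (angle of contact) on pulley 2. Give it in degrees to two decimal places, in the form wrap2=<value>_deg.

wrap2=283.00_deg

crossed belt: β = asin((r1+r2)/C) = asin(18/23) = 51.5000°
wrap1 = wrap2 = π + 2β = 283.0001°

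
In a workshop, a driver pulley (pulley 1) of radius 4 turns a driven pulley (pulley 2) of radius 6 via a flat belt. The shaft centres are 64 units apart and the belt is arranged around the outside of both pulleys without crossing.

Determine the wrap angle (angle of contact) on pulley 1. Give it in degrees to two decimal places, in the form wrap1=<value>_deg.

open belt: β = asin((r2−r1)/C) = asin(2/64) = 1.7908°
wrap1 = π − 2β = 176.4184°
wrap2 = π + 2β = 183.5816°

wrap1=176.42_deg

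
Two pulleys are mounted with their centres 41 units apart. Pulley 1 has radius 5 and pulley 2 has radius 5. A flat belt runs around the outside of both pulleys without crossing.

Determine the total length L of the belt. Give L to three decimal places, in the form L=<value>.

open belt: β = asin((r2−r1)/C) = asin(0/41) = 0.0000°
wrap1 = π − 2β = 180.0000°
wrap2 = π + 2β = 180.0000°
tangent length = C·cosβ = 41.0000
L = r1·wrap1 + r2·wrap2 + 2·C·cosβ = 5·3.1416 + 5·3.1416 + 2·41.0000 = 113.4159

L=113.416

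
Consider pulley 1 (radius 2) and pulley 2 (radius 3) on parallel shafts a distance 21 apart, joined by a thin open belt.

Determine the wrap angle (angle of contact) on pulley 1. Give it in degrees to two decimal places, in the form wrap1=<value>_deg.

wrap1=174.54_deg

open belt: β = asin((r2−r1)/C) = asin(1/21) = 2.7294°
wrap1 = π − 2β = 174.5412°
wrap2 = π + 2β = 185.4588°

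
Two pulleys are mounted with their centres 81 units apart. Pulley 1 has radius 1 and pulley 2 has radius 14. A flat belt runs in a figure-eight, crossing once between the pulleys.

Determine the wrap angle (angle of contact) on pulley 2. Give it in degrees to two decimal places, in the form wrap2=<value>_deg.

wrap2=201.34_deg

crossed belt: β = asin((r1+r2)/C) = asin(15/81) = 10.6719°
wrap1 = wrap2 = π + 2β = 201.3439°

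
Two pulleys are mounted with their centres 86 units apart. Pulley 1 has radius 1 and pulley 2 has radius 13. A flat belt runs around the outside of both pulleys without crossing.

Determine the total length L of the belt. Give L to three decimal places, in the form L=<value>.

L=217.659

open belt: β = asin((r2−r1)/C) = asin(12/86) = 8.0209°
wrap1 = π − 2β = 163.9581°
wrap2 = π + 2β = 196.0419°
tangent length = C·cosβ = 85.1587
L = r1·wrap1 + r2·wrap2 + 2·C·cosβ = 1·2.8616 + 13·3.4216 + 2·85.1587 = 217.6594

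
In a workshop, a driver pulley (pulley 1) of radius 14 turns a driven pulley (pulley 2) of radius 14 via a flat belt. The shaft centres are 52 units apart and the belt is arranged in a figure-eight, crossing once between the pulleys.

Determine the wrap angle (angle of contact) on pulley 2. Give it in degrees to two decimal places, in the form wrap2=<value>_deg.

crossed belt: β = asin((r1+r2)/C) = asin(28/52) = 32.5790°
wrap1 = wrap2 = π + 2β = 245.1579°

wrap2=245.16_deg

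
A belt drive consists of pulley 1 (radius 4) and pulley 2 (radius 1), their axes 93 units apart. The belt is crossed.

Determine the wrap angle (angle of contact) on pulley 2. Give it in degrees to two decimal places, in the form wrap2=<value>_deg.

crossed belt: β = asin((r1+r2)/C) = asin(5/93) = 3.0819°
wrap1 = wrap2 = π + 2β = 186.1638°

wrap2=186.16_deg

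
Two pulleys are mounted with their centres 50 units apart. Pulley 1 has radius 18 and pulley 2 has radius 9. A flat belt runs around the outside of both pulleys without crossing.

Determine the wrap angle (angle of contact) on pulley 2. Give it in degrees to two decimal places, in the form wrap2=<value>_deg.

open belt: β = asin((r2−r1)/C) = asin(-9/50) = -10.3698°
wrap1 = π − 2β = 200.7395°
wrap2 = π + 2β = 159.2605°

wrap2=159.26_deg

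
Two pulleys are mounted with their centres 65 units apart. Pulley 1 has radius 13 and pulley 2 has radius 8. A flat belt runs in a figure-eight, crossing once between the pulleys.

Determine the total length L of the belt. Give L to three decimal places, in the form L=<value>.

crossed belt: β = asin((r1+r2)/C) = asin(21/65) = 18.8491°
wrap1 = wrap2 = π + 2β = 217.6982°
tangent length = C·cosβ = 61.5142
L = (r1+r2)·wrap + 2·C·cosβ = 21·3.7996 + 2·61.5142 = 202.8190

L=202.819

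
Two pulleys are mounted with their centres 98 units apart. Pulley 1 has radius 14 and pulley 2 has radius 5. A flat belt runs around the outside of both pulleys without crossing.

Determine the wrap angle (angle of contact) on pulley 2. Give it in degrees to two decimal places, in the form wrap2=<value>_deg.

wrap2=169.46_deg

open belt: β = asin((r2−r1)/C) = asin(-9/98) = -5.2693°
wrap1 = π − 2β = 190.5386°
wrap2 = π + 2β = 169.4614°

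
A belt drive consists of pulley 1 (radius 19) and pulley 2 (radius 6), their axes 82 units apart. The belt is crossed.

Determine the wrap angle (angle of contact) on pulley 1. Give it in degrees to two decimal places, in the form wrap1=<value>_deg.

crossed belt: β = asin((r1+r2)/C) = asin(25/82) = 17.7508°
wrap1 = wrap2 = π + 2β = 215.5017°

wrap1=215.50_deg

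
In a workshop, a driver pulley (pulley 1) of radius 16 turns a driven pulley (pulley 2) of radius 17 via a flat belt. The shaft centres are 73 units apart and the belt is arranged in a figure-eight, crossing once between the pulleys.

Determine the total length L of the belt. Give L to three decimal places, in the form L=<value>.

crossed belt: β = asin((r1+r2)/C) = asin(33/73) = 26.8756°
wrap1 = wrap2 = π + 2β = 233.7512°
tangent length = C·cosβ = 65.1153
L = (r1+r2)·wrap + 2·C·cosβ = 33·4.0797 + 2·65.1153 = 264.8616

L=264.862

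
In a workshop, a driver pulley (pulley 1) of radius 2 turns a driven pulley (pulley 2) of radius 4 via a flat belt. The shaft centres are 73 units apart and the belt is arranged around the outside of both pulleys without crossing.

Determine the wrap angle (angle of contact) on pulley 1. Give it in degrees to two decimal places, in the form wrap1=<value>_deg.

wrap1=176.86_deg

open belt: β = asin((r2−r1)/C) = asin(2/73) = 1.5699°
wrap1 = π − 2β = 176.8601°
wrap2 = π + 2β = 183.1399°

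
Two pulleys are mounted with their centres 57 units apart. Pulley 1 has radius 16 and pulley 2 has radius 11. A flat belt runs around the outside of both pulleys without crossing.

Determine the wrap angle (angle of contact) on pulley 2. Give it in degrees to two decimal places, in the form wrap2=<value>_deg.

open belt: β = asin((r2−r1)/C) = asin(-5/57) = -5.0324°
wrap1 = π − 2β = 190.0648°
wrap2 = π + 2β = 169.9352°

wrap2=169.94_deg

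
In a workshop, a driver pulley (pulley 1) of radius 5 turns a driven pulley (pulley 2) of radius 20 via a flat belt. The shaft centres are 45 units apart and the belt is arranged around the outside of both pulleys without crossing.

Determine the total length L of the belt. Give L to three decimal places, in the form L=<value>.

L=173.588

open belt: β = asin((r2−r1)/C) = asin(15/45) = 19.4712°
wrap1 = π − 2β = 141.0576°
wrap2 = π + 2β = 218.9424°
tangent length = C·cosβ = 42.4264
L = r1·wrap1 + r2·wrap2 + 2·C·cosβ = 5·2.4619 + 20·3.8213 + 2·42.4264 = 173.5877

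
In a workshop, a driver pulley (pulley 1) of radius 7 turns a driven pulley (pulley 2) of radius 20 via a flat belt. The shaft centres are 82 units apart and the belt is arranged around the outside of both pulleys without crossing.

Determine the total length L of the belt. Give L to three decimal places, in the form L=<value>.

open belt: β = asin((r2−r1)/C) = asin(13/82) = 9.1220°
wrap1 = π − 2β = 161.7561°
wrap2 = π + 2β = 198.2439°
tangent length = C·cosβ = 80.9630
L = r1·wrap1 + r2·wrap2 + 2·C·cosβ = 7·2.8232 + 20·3.4600 + 2·80.9630 = 250.8883

L=250.888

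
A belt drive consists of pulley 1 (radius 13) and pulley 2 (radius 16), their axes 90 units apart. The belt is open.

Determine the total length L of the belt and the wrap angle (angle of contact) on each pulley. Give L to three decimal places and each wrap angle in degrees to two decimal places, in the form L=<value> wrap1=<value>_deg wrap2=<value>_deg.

L=271.206 wrap1=176.18_deg wrap2=183.82_deg

open belt: β = asin((r2−r1)/C) = asin(3/90) = 1.9102°
wrap1 = π − 2β = 176.1796°
wrap2 = π + 2β = 183.8204°
tangent length = C·cosβ = 89.9500
L = r1·wrap1 + r2·wrap2 + 2·C·cosβ = 13·3.0749 + 16·3.2083 + 2·89.9500 = 271.2062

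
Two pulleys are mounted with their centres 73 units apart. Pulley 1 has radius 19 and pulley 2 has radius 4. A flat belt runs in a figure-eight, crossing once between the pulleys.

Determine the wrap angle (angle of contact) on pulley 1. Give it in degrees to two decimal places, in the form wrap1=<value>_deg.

wrap1=216.73_deg

crossed belt: β = asin((r1+r2)/C) = asin(23/73) = 18.3649°
wrap1 = wrap2 = π + 2β = 216.7299°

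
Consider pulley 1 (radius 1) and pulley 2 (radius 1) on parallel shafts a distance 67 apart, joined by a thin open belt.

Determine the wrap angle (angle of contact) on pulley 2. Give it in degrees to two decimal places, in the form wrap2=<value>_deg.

wrap2=180.00_deg

open belt: β = asin((r2−r1)/C) = asin(0/67) = 0.0000°
wrap1 = π − 2β = 180.0000°
wrap2 = π + 2β = 180.0000°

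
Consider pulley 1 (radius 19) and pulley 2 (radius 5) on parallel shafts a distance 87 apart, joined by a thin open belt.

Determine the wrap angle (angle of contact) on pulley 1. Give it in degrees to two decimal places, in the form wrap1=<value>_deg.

open belt: β = asin((r2−r1)/C) = asin(-14/87) = -9.2603°
wrap1 = π − 2β = 198.5205°
wrap2 = π + 2β = 161.4795°

wrap1=198.52_deg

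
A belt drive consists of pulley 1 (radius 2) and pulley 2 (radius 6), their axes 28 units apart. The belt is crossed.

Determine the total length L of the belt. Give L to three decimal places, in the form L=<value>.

L=83.434

crossed belt: β = asin((r1+r2)/C) = asin(8/28) = 16.6015°
wrap1 = wrap2 = π + 2β = 213.2031°
tangent length = C·cosβ = 26.8328
L = (r1+r2)·wrap + 2·C·cosβ = 8·3.7211 + 2·26.8328 = 83.4344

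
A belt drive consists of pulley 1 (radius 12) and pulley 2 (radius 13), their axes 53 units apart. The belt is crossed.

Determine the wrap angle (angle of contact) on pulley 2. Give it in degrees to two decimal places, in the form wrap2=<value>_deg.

crossed belt: β = asin((r1+r2)/C) = asin(25/53) = 28.1446°
wrap1 = wrap2 = π + 2β = 236.2892°

wrap2=236.29_deg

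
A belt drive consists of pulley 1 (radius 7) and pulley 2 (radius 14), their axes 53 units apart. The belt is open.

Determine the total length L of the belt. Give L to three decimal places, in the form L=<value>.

open belt: β = asin((r2−r1)/C) = asin(7/53) = 7.5895°
wrap1 = π − 2β = 164.8209°
wrap2 = π + 2β = 195.1791°
tangent length = C·cosβ = 52.5357
L = r1·wrap1 + r2·wrap2 + 2·C·cosβ = 7·2.8767 + 14·3.4065 + 2·52.5357 = 172.8993

L=172.899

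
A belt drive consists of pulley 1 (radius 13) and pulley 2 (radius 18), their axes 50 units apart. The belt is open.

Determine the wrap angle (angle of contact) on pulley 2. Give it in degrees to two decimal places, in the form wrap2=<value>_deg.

open belt: β = asin((r2−r1)/C) = asin(5/50) = 5.7392°
wrap1 = π − 2β = 168.5217°
wrap2 = π + 2β = 191.4783°

wrap2=191.48_deg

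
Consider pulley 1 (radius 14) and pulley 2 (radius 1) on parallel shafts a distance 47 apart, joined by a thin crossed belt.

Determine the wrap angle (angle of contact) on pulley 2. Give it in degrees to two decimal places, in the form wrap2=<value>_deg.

wrap2=217.22_deg

crossed belt: β = asin((r1+r2)/C) = asin(15/47) = 18.6115°
wrap1 = wrap2 = π + 2β = 217.2229°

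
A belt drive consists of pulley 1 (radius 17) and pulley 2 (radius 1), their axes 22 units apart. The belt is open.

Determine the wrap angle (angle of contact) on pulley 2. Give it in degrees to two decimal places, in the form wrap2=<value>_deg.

wrap2=86.68_deg

open belt: β = asin((r2−r1)/C) = asin(-16/22) = -46.6582°
wrap1 = π − 2β = 273.3165°
wrap2 = π + 2β = 86.6835°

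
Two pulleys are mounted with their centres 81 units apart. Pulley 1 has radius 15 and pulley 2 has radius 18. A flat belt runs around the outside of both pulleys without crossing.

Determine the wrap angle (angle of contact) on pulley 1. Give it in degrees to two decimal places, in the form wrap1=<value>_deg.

open belt: β = asin((r2−r1)/C) = asin(3/81) = 2.1226°
wrap1 = π − 2β = 175.7549°
wrap2 = π + 2β = 184.2451°

wrap1=175.75_deg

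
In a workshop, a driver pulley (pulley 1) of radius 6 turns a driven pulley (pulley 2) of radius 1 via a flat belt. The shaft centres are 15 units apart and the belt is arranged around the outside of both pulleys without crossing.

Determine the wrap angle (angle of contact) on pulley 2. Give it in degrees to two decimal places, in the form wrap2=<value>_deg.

open belt: β = asin((r2−r1)/C) = asin(-5/15) = -19.4712°
wrap1 = π − 2β = 218.9424°
wrap2 = π + 2β = 141.0576°

wrap2=141.06_deg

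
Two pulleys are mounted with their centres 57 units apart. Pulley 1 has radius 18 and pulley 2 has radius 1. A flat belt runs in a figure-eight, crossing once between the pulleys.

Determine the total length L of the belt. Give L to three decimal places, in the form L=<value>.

crossed belt: β = asin((r1+r2)/C) = asin(19/57) = 19.4712°
wrap1 = wrap2 = π + 2β = 218.9424°
tangent length = C·cosβ = 53.7401
L = (r1+r2)·wrap + 2·C·cosβ = 19·3.8213 + 2·53.7401 = 180.0843

L=180.084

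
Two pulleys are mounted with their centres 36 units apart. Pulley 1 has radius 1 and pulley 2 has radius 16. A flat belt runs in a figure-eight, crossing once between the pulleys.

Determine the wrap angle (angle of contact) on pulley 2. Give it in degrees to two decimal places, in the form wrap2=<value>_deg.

wrap2=236.36_deg

crossed belt: β = asin((r1+r2)/C) = asin(17/36) = 28.1786°
wrap1 = wrap2 = π + 2β = 236.3573°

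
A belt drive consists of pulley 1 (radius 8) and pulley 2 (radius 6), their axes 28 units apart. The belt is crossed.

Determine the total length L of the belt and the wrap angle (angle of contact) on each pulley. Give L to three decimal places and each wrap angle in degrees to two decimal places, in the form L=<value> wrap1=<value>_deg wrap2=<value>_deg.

crossed belt: β = asin((r1+r2)/C) = asin(14/28) = 30.0000°
wrap1 = wrap2 = π + 2β = 240.0000°
tangent length = C·cosβ = 24.2487
L = (r1+r2)·wrap + 2·C·cosβ = 14·4.1888 + 2·24.2487 = 107.1405

L=107.140 wrap1=240.00_deg wrap2=240.00_deg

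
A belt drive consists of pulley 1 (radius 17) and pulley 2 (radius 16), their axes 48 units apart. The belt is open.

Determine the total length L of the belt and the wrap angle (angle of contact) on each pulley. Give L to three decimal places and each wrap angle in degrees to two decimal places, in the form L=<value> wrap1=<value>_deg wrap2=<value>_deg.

open belt: β = asin((r2−r1)/C) = asin(-1/48) = -1.1937°
wrap1 = π − 2β = 182.3875°
wrap2 = π + 2β = 177.6125°
tangent length = C·cosβ = 47.9896
L = r1·wrap1 + r2·wrap2 + 2·C·cosβ = 17·3.1833 + 16·3.0999 + 2·47.9896 = 199.6934

L=199.693 wrap1=182.39_deg wrap2=177.61_deg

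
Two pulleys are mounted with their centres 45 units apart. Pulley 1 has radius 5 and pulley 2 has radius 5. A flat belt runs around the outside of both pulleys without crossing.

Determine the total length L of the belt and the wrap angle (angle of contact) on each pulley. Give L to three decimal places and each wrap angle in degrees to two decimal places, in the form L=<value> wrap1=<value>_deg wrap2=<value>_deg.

open belt: β = asin((r2−r1)/C) = asin(0/45) = 0.0000°
wrap1 = π − 2β = 180.0000°
wrap2 = π + 2β = 180.0000°
tangent length = C·cosβ = 45.0000
L = r1·wrap1 + r2·wrap2 + 2·C·cosβ = 5·3.1416 + 5·3.1416 + 2·45.0000 = 121.4159

L=121.416 wrap1=180.00_deg wrap2=180.00_deg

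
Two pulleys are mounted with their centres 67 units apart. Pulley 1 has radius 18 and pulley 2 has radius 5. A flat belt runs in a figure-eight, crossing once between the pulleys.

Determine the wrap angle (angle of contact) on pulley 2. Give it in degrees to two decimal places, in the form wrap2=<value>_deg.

wrap2=220.15_deg

crossed belt: β = asin((r1+r2)/C) = asin(23/67) = 20.0771°
wrap1 = wrap2 = π + 2β = 220.1541°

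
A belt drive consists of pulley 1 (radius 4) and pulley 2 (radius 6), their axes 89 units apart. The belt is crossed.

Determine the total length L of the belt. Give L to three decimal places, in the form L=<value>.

L=210.541

crossed belt: β = asin((r1+r2)/C) = asin(10/89) = 6.4514°
wrap1 = wrap2 = π + 2β = 192.9027°
tangent length = C·cosβ = 88.4364
L = (r1+r2)·wrap + 2·C·cosβ = 10·3.3668 + 2·88.4364 = 210.5407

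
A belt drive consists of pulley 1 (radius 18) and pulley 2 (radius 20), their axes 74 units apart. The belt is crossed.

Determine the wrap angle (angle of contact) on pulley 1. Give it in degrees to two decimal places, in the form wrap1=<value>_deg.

wrap1=241.80_deg

crossed belt: β = asin((r1+r2)/C) = asin(38/74) = 30.8981°
wrap1 = wrap2 = π + 2β = 241.7963°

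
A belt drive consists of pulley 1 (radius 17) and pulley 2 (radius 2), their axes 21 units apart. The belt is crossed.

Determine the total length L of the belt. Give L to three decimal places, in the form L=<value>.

crossed belt: β = asin((r1+r2)/C) = asin(19/21) = 64.7912°
wrap1 = wrap2 = π + 2β = 309.5825°
tangent length = C·cosβ = 8.9443
L = (r1+r2)·wrap + 2·C·cosβ = 19·5.4032 + 2·8.9443 = 120.5500

L=120.550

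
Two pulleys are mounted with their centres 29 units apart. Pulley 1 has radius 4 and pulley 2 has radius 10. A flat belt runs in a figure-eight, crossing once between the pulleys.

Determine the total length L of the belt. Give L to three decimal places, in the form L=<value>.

crossed belt: β = asin((r1+r2)/C) = asin(14/29) = 28.8657°
wrap1 = wrap2 = π + 2β = 237.7315°
tangent length = C·cosβ = 25.3969
L = (r1+r2)·wrap + 2·C·cosβ = 14·4.1492 + 2·25.3969 = 108.8825

L=108.882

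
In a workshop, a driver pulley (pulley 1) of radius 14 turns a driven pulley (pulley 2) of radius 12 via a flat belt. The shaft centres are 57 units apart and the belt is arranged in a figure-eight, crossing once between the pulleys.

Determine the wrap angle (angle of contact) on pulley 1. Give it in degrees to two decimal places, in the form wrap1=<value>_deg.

crossed belt: β = asin((r1+r2)/C) = asin(26/57) = 27.1383°
wrap1 = wrap2 = π + 2β = 234.2767°

wrap1=234.28_deg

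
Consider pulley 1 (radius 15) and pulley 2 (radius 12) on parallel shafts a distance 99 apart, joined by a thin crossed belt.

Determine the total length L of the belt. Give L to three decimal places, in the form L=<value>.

crossed belt: β = asin((r1+r2)/C) = asin(27/99) = 15.8266°
wrap1 = wrap2 = π + 2β = 211.6532°
tangent length = C·cosβ = 95.2470
L = (r1+r2)·wrap + 2·C·cosβ = 27·3.6940 + 2·95.2470 = 290.2333

L=290.233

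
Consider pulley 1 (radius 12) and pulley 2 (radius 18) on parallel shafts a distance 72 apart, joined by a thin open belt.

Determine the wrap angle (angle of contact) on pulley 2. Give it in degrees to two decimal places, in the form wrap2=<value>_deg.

wrap2=189.56_deg

open belt: β = asin((r2−r1)/C) = asin(6/72) = 4.7802°
wrap1 = π − 2β = 170.4396°
wrap2 = π + 2β = 189.5604°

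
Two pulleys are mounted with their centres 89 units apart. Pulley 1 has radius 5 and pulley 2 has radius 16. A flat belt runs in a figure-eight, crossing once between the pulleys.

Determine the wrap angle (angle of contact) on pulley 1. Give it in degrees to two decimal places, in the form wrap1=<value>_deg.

crossed belt: β = asin((r1+r2)/C) = asin(21/89) = 13.6479°
wrap1 = wrap2 = π + 2β = 207.2959°

wrap1=207.30_deg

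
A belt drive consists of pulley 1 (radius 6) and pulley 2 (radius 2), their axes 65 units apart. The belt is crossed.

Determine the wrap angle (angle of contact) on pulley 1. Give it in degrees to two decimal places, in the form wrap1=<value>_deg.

crossed belt: β = asin((r1+r2)/C) = asin(8/65) = 7.0697°
wrap1 = wrap2 = π + 2β = 194.1394°

wrap1=194.14_deg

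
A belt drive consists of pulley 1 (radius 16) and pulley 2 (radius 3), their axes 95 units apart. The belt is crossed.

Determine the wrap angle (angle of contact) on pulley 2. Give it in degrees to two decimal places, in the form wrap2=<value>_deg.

wrap2=203.07_deg

crossed belt: β = asin((r1+r2)/C) = asin(19/95) = 11.5370°
wrap1 = wrap2 = π + 2β = 203.0739°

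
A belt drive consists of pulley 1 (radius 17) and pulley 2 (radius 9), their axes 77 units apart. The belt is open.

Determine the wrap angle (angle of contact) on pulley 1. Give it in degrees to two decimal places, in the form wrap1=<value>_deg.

wrap1=191.93_deg

open belt: β = asin((r2−r1)/C) = asin(-8/77) = -5.9636°
wrap1 = π − 2β = 191.9271°
wrap2 = π + 2β = 168.0729°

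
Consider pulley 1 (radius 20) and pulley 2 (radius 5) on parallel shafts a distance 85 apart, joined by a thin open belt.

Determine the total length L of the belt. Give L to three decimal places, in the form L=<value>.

open belt: β = asin((r2−r1)/C) = asin(-15/85) = -10.1642°
wrap1 = π − 2β = 200.3285°
wrap2 = π + 2β = 159.6715°
tangent length = C·cosβ = 83.6660
L = r1·wrap1 + r2·wrap2 + 2·C·cosβ = 20·3.4964 + 5·2.7868 + 2·83.6660 = 251.1938

L=251.194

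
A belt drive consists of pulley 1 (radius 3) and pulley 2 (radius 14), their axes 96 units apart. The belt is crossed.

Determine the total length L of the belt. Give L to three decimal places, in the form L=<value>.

crossed belt: β = asin((r1+r2)/C) = asin(17/96) = 10.1999°
wrap1 = wrap2 = π + 2β = 200.3998°
tangent length = C·cosβ = 94.4828
L = (r1+r2)·wrap + 2·C·cosβ = 17·3.4976 + 2·94.4828 = 248.4254

L=248.425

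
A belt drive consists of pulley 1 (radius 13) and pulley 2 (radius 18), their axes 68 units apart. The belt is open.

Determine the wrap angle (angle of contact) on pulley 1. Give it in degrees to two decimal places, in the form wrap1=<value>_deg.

wrap1=171.57_deg

open belt: β = asin((r2−r1)/C) = asin(5/68) = 4.2167°
wrap1 = π − 2β = 171.5665°
wrap2 = π + 2β = 188.4335°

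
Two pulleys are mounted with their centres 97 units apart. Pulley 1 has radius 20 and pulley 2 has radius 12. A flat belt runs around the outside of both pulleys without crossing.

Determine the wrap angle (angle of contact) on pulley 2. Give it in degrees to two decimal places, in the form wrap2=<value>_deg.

open belt: β = asin((r2−r1)/C) = asin(-8/97) = -4.7308°
wrap1 = π − 2β = 189.4616°
wrap2 = π + 2β = 170.5384°

wrap2=170.54_deg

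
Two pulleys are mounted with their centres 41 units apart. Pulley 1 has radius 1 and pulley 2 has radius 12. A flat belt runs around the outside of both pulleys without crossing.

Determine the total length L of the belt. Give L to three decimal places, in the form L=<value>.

open belt: β = asin((r2−r1)/C) = asin(11/41) = 15.5627°
wrap1 = π − 2β = 148.8746°
wrap2 = π + 2β = 211.1254°
tangent length = C·cosβ = 39.4968
L = r1·wrap1 + r2·wrap2 + 2·C·cosβ = 1·2.5984 + 12·3.6848 + 2·39.4968 = 125.8100

L=125.810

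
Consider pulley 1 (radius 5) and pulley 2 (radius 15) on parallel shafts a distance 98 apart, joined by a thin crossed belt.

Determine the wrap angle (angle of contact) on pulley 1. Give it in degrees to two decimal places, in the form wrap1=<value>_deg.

wrap1=203.55_deg

crossed belt: β = asin((r1+r2)/C) = asin(20/98) = 11.7757°
wrap1 = wrap2 = π + 2β = 203.5515°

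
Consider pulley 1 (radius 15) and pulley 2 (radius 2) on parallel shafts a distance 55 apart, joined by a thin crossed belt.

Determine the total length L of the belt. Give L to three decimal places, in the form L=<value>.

crossed belt: β = asin((r1+r2)/C) = asin(17/55) = 18.0045°
wrap1 = wrap2 = π + 2β = 216.0089°
tangent length = C·cosβ = 52.3068
L = (r1+r2)·wrap + 2·C·cosβ = 17·3.7701 + 2·52.3068 = 168.7047

L=168.705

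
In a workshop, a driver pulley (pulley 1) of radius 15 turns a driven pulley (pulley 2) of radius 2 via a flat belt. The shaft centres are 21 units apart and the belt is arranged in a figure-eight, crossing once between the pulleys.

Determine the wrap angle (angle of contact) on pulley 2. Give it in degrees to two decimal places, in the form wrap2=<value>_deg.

wrap2=288.10_deg

crossed belt: β = asin((r1+r2)/C) = asin(17/21) = 54.0494°
wrap1 = wrap2 = π + 2β = 288.0989°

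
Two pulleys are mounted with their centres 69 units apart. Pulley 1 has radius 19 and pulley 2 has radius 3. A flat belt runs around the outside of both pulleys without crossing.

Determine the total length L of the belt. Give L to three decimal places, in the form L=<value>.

open belt: β = asin((r2−r1)/C) = asin(-16/69) = -13.4080°
wrap1 = π − 2β = 206.8160°
wrap2 = π + 2β = 153.1840°
tangent length = C·cosβ = 67.1193
L = r1·wrap1 + r2·wrap2 + 2·C·cosβ = 19·3.6096 + 3·2.6736 + 2·67.1193 = 210.8421

L=210.842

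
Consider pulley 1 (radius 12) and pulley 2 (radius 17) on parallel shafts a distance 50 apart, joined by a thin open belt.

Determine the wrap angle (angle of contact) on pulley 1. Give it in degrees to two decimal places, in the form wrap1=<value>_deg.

open belt: β = asin((r2−r1)/C) = asin(5/50) = 5.7392°
wrap1 = π − 2β = 168.5217°
wrap2 = π + 2β = 191.4783°

wrap1=168.52_deg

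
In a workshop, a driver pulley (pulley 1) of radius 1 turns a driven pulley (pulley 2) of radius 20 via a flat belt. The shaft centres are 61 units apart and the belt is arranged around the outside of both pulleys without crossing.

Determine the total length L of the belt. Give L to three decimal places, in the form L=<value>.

L=193.941

open belt: β = asin((r2−r1)/C) = asin(19/61) = 18.1482°
wrap1 = π − 2β = 143.7037°
wrap2 = π + 2β = 216.2963°
tangent length = C·cosβ = 57.9655
L = r1·wrap1 + r2·wrap2 + 2·C·cosβ = 1·2.5081 + 20·3.7751 + 2·57.9655 = 193.9408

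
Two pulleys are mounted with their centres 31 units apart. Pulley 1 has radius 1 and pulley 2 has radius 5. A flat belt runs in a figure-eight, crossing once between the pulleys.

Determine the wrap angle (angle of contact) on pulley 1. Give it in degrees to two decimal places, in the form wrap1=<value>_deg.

wrap1=202.32_deg

crossed belt: β = asin((r1+r2)/C) = asin(6/31) = 11.1599°
wrap1 = wrap2 = π + 2β = 202.3199°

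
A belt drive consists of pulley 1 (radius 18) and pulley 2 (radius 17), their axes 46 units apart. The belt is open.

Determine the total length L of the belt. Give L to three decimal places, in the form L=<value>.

open belt: β = asin((r2−r1)/C) = asin(-1/46) = -1.2457°
wrap1 = π − 2β = 182.4913°
wrap2 = π + 2β = 177.5087°
tangent length = C·cosβ = 45.9891
L = r1·wrap1 + r2·wrap2 + 2·C·cosβ = 18·3.1851 + 17·3.0981 + 2·45.9891 = 201.9775

L=201.977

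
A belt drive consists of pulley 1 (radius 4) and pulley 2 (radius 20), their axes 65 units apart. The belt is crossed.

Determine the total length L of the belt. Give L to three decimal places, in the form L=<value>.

crossed belt: β = asin((r1+r2)/C) = asin(24/65) = 21.6682°
wrap1 = wrap2 = π + 2β = 223.3364°
tangent length = C·cosβ = 60.4070
L = (r1+r2)·wrap + 2·C·cosβ = 24·3.8980 + 2·60.4070 = 214.3648

L=214.365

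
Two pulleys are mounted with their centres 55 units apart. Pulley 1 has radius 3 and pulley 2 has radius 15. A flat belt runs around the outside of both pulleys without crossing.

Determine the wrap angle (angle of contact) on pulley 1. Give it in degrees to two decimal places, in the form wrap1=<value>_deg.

open belt: β = asin((r2−r1)/C) = asin(12/55) = 12.6023°
wrap1 = π − 2β = 154.7955°
wrap2 = π + 2β = 205.2045°

wrap1=154.80_deg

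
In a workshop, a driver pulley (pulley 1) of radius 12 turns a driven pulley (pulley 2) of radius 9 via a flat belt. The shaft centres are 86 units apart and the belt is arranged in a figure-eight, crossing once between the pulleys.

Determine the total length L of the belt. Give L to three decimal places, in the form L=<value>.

L=243.127

crossed belt: β = asin((r1+r2)/C) = asin(21/86) = 14.1337°
wrap1 = wrap2 = π + 2β = 208.2675°
tangent length = C·cosβ = 83.3966
L = (r1+r2)·wrap + 2·C·cosβ = 21·3.6350 + 2·83.3966 = 243.1273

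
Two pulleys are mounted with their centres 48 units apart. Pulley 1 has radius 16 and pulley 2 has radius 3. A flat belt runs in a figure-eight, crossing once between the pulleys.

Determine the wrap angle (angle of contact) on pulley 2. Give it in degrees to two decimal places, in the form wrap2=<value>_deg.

wrap2=226.64_deg

crossed belt: β = asin((r1+r2)/C) = asin(19/48) = 23.3180°
wrap1 = wrap2 = π + 2β = 226.6359°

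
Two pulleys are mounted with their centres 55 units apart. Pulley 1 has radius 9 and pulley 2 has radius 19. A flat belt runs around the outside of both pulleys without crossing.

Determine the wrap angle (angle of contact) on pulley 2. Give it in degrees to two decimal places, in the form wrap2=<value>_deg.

open belt: β = asin((r2−r1)/C) = asin(10/55) = 10.4757°
wrap1 = π − 2β = 159.0486°
wrap2 = π + 2β = 200.9514°

wrap2=200.95_deg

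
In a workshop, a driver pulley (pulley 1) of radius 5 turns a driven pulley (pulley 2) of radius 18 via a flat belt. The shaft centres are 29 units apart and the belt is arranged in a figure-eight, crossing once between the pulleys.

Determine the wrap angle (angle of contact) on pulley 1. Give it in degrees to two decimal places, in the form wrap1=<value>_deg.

crossed belt: β = asin((r1+r2)/C) = asin(23/29) = 52.4765°
wrap1 = wrap2 = π + 2β = 284.9530°

wrap1=284.95_deg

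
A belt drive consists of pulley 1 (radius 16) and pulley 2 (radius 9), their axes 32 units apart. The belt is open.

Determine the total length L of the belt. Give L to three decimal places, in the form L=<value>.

L=144.077

open belt: β = asin((r2−r1)/C) = asin(-7/32) = -12.6356°
wrap1 = π − 2β = 205.2713°
wrap2 = π + 2β = 154.7287°
tangent length = C·cosβ = 31.2250
L = r1·wrap1 + r2·wrap2 + 2·C·cosβ = 16·3.5827 + 9·2.7005 + 2·31.2250 = 144.0773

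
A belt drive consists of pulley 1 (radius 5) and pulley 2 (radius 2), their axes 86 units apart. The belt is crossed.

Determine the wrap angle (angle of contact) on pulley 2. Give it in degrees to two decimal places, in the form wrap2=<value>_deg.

wrap2=189.34_deg

crossed belt: β = asin((r1+r2)/C) = asin(7/86) = 4.6688°
wrap1 = wrap2 = π + 2β = 189.3375°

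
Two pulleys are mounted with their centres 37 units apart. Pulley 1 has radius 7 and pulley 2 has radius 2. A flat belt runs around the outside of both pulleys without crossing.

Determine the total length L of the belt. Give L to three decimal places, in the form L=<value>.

open belt: β = asin((r2−r1)/C) = asin(-5/37) = -7.7664°
wrap1 = π − 2β = 195.5329°
wrap2 = π + 2β = 164.4671°
tangent length = C·cosβ = 36.6606
L = r1·wrap1 + r2·wrap2 + 2·C·cosβ = 7·3.4127 + 2·2.8705 + 2·36.6606 = 102.9510

L=102.951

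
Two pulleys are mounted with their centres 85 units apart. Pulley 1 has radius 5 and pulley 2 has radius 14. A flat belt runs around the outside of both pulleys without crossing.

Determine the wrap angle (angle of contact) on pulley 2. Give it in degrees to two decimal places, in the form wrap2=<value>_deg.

open belt: β = asin((r2−r1)/C) = asin(9/85) = 6.0780°
wrap1 = π − 2β = 167.8440°
wrap2 = π + 2β = 192.1560°

wrap2=192.16_deg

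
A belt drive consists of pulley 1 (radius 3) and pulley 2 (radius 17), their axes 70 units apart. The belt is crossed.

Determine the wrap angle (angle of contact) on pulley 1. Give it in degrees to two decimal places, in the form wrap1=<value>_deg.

crossed belt: β = asin((r1+r2)/C) = asin(20/70) = 16.6015°
wrap1 = wrap2 = π + 2β = 213.2031°

wrap1=213.20_deg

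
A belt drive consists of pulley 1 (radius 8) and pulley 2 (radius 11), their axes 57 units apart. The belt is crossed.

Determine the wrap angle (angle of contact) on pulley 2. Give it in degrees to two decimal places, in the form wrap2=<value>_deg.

crossed belt: β = asin((r1+r2)/C) = asin(19/57) = 19.4712°
wrap1 = wrap2 = π + 2β = 218.9424°

wrap2=218.94_deg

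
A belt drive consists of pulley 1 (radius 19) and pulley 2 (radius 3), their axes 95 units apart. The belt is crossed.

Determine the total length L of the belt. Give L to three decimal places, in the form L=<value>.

crossed belt: β = asin((r1+r2)/C) = asin(22/95) = 13.3900°
wrap1 = wrap2 = π + 2β = 206.7801°
tangent length = C·cosβ = 92.4175
L = (r1+r2)·wrap + 2·C·cosβ = 22·3.6090 + 2·92.4175 = 264.2329

L=264.233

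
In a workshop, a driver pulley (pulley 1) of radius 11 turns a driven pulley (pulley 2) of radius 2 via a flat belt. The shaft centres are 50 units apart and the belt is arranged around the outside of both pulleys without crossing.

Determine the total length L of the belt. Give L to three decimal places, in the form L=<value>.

open belt: β = asin((r2−r1)/C) = asin(-9/50) = -10.3698°
wrap1 = π − 2β = 200.7395°
wrap2 = π + 2β = 159.2605°
tangent length = C·cosβ = 49.1833
L = r1·wrap1 + r2·wrap2 + 2·C·cosβ = 11·3.5036 + 2·2.7796 + 2·49.1833 = 142.4651

L=142.465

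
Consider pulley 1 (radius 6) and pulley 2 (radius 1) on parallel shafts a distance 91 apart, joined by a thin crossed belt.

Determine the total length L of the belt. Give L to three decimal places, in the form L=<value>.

crossed belt: β = asin((r1+r2)/C) = asin(7/91) = 4.4117°
wrap1 = wrap2 = π + 2β = 188.8235°
tangent length = C·cosβ = 90.7304
L = (r1+r2)·wrap + 2·C·cosβ = 7·3.2956 + 2·90.7304 = 204.5299

L=204.530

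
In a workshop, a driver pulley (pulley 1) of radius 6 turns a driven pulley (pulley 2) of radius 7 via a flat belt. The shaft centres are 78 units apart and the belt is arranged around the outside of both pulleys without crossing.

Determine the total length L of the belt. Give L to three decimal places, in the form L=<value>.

open belt: β = asin((r2−r1)/C) = asin(1/78) = 0.7346°
wrap1 = π − 2β = 178.5308°
wrap2 = π + 2β = 181.4692°
tangent length = C·cosβ = 77.9936
L = r1·wrap1 + r2·wrap2 + 2·C·cosβ = 6·3.1160 + 7·3.1672 + 2·77.9936 = 196.8535

L=196.854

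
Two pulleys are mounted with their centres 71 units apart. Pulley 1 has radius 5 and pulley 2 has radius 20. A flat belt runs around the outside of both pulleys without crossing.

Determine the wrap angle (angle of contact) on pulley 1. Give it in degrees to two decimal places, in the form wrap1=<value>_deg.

open belt: β = asin((r2−r1)/C) = asin(15/71) = 12.1966°
wrap1 = π − 2β = 155.6067°
wrap2 = π + 2β = 204.3933°

wrap1=155.61_deg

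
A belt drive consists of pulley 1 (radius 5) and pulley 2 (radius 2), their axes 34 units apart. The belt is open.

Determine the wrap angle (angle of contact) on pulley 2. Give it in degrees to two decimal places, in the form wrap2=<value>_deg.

open belt: β = asin((r2−r1)/C) = asin(-3/34) = -5.0621°
wrap1 = π − 2β = 190.1242°
wrap2 = π + 2β = 169.8758°

wrap2=169.88_deg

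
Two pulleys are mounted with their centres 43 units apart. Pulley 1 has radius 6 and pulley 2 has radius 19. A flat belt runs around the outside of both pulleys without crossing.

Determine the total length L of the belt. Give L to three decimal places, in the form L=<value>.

open belt: β = asin((r2−r1)/C) = asin(13/43) = 17.5973°
wrap1 = π − 2β = 144.8053°
wrap2 = π + 2β = 215.1947°
tangent length = C·cosβ = 40.9878
L = r1·wrap1 + r2·wrap2 + 2·C·cosβ = 6·2.5273 + 19·3.7559 + 2·40.9878 = 168.5008

L=168.501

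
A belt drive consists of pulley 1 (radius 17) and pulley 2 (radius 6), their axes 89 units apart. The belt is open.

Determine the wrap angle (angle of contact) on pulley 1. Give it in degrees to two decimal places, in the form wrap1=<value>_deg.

open belt: β = asin((r2−r1)/C) = asin(-11/89) = -7.0997°
wrap1 = π − 2β = 194.1993°
wrap2 = π + 2β = 165.8007°

wrap1=194.20_deg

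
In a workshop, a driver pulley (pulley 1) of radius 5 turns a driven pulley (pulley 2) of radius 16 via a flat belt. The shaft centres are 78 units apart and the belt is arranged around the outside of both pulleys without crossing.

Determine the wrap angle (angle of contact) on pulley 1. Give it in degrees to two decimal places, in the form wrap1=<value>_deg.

open belt: β = asin((r2−r1)/C) = asin(11/78) = 8.1072°
wrap1 = π − 2β = 163.7856°
wrap2 = π + 2β = 196.2144°

wrap1=163.79_deg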